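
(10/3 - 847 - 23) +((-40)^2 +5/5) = 2203/3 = 734.33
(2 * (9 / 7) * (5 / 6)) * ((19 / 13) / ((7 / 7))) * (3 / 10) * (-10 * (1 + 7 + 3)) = -9405 / 91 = -103.35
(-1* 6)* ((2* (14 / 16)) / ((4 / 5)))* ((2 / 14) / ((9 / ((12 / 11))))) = -5 / 22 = -0.23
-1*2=-2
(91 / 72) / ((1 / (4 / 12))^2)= 0.14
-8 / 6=-1.33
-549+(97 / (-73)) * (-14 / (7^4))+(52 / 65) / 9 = -618479609 / 1126755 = -548.90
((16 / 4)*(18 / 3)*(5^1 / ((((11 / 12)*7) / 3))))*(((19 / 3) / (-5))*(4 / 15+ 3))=-12768 / 55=-232.15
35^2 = 1225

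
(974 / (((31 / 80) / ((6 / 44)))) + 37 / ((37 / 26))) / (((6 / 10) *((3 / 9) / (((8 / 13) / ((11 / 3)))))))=15089520 / 48763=309.45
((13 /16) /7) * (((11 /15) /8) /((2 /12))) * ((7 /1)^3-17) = 23309 /1120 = 20.81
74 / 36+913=16471 / 18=915.06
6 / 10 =3 / 5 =0.60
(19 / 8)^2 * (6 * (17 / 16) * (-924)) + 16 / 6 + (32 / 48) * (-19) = -4254221 / 128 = -33236.10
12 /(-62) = -6 /31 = -0.19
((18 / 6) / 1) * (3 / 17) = 9 / 17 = 0.53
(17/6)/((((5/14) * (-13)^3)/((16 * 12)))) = -7616/10985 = -0.69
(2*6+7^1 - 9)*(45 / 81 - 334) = -30010 / 9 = -3334.44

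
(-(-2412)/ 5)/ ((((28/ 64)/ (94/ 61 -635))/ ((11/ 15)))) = -5467856064/ 10675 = -512211.34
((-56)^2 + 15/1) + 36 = 3187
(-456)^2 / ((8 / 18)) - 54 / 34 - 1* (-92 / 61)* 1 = 485166589 / 1037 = 467855.92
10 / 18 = 5 / 9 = 0.56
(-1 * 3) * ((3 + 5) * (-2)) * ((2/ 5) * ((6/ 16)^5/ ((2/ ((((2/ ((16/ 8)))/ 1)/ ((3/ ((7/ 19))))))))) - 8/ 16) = -4667739/ 194560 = -23.99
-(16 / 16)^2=-1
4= 4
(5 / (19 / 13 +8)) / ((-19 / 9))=-195 / 779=-0.25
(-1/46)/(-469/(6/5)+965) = -3/79235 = -0.00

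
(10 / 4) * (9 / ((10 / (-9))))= -81 / 4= -20.25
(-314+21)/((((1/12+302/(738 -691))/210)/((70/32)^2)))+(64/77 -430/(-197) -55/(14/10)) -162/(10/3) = -57683965518467/1272809120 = -45320.20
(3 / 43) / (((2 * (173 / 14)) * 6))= 7 / 14878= 0.00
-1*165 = -165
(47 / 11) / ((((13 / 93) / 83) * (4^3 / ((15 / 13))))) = 5441895 / 118976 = 45.74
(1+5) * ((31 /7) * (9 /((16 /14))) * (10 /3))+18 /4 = 702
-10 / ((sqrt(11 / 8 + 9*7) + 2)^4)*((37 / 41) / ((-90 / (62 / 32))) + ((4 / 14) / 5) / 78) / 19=6378073372 / 1509670074876327 - 152879936*sqrt(1030) / 1509670074876327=0.00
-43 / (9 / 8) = -344 / 9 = -38.22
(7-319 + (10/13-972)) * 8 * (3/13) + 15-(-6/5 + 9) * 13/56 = -111478923/47320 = -2355.85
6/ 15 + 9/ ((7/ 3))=149/ 35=4.26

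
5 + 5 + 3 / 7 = 73 / 7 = 10.43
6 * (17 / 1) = 102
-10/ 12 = -0.83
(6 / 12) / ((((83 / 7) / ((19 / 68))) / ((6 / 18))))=133 / 33864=0.00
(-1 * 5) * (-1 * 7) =35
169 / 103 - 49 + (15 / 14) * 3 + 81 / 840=-1270359 / 28840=-44.05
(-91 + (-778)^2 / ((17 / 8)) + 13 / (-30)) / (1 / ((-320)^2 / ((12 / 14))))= 5204739599360 / 153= 34017905878.17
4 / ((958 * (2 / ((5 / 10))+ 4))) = 1 / 1916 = 0.00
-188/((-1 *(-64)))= -47/16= -2.94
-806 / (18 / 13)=-5239 / 9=-582.11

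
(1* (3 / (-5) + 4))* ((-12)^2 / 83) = 2448 / 415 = 5.90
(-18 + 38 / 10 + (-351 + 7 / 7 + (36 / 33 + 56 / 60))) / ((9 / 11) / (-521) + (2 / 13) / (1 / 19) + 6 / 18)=-404747707 / 3637430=-111.27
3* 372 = 1116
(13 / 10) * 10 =13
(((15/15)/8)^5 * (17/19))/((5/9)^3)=12393/77824000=0.00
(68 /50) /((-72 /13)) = -221 /900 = -0.25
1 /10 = 0.10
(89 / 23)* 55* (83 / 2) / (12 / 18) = 1218855 / 92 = 13248.42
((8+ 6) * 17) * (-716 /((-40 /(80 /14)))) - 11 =24333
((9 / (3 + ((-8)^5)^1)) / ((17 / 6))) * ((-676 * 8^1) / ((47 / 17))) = 292032 / 1539955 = 0.19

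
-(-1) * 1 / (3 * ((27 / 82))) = 82 / 81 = 1.01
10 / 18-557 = -5008 / 9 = -556.44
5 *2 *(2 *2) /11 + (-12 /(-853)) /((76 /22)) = 649006 /178277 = 3.64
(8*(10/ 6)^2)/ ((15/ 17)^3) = 32.35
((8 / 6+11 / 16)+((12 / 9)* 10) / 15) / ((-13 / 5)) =-2095 / 1872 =-1.12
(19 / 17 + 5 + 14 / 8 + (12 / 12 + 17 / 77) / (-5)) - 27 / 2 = -153847 / 26180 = -5.88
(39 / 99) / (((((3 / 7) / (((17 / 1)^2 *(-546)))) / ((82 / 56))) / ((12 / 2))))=-14017367 / 11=-1274306.09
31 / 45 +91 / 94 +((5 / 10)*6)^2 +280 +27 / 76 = 46777307 / 160740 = 291.01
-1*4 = -4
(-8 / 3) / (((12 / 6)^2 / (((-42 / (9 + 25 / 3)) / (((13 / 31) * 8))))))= 651 / 1352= 0.48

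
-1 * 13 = -13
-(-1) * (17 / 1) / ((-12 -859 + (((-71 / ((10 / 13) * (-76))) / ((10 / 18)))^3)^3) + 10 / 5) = 2808673721468416000000000000000000 / 44791203607500372452020398544708307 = 0.06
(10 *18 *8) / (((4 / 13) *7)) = 4680 / 7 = 668.57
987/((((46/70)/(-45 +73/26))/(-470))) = 29784375.50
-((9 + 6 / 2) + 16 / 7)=-100 / 7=-14.29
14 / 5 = 2.80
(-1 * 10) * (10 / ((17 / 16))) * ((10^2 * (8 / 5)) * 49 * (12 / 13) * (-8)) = 1204224000 / 221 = 5448977.38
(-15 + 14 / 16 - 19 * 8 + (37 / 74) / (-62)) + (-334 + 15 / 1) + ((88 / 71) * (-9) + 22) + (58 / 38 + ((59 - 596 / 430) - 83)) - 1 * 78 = -41441545331 / 71928680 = -576.15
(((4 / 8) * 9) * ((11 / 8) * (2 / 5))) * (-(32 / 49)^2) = -12672 / 12005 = -1.06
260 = 260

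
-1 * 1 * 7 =-7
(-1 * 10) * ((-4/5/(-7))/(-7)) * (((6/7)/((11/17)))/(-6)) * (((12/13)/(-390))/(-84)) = -68/66951885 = -0.00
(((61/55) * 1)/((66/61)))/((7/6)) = 3721/4235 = 0.88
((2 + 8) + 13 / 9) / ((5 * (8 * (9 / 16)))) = 206 / 405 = 0.51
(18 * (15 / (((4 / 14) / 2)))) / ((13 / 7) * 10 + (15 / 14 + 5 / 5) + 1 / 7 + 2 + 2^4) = 8820 / 181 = 48.73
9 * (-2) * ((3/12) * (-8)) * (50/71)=1800/71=25.35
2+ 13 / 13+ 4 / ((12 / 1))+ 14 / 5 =92 / 15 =6.13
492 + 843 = 1335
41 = 41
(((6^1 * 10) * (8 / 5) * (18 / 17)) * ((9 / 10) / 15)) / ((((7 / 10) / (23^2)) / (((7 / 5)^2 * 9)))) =172767168 / 2125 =81302.20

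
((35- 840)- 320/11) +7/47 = -431148/517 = -833.94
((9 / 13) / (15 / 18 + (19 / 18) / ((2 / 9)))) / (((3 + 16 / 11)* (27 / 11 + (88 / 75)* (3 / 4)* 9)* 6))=6050 / 13529243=0.00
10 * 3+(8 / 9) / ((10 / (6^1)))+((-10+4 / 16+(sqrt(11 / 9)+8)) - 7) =sqrt(11) / 3+1307 / 60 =22.89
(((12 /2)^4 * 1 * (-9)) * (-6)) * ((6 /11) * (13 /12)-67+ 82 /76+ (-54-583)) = -10272741408 /209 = -49151872.77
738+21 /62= 45777 /62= 738.34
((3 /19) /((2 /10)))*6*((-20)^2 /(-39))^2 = 1600000 /3211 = 498.29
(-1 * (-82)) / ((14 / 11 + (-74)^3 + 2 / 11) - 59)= -902 / 4458097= -0.00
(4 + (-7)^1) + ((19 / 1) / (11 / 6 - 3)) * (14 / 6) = -41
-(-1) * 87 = 87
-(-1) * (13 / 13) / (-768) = -1 / 768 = -0.00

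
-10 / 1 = -10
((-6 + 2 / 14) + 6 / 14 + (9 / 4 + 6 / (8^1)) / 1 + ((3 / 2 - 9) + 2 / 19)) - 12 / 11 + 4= -20231 / 2926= -6.91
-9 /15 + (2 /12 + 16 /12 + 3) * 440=9897 /5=1979.40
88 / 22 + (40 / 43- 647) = -642.07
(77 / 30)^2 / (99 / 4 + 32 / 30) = 5929 / 23235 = 0.26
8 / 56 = 1 / 7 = 0.14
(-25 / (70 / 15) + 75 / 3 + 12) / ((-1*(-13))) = 443 / 182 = 2.43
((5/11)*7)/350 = 1/110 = 0.01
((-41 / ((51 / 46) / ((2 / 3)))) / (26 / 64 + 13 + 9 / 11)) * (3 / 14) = -663872 / 1787499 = -0.37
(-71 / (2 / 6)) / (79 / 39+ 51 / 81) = -74763 / 932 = -80.22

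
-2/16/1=-1/8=-0.12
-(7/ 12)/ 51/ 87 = -7/ 53244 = -0.00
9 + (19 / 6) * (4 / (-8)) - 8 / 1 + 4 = 41 / 12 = 3.42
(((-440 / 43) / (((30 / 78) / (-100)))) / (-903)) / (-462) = 5200 / 815409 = 0.01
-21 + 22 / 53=-1091 / 53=-20.58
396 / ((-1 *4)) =-99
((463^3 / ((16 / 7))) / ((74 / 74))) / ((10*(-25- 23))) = -694769929 / 7680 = -90464.83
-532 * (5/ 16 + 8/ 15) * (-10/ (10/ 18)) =80997/ 10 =8099.70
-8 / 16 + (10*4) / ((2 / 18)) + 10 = 739 / 2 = 369.50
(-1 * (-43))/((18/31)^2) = 41323/324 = 127.54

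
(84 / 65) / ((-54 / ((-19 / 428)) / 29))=3857 / 125190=0.03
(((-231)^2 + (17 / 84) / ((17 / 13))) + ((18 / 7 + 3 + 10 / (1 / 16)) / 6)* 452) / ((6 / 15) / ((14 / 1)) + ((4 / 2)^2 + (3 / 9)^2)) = 82951095 / 5216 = 15903.20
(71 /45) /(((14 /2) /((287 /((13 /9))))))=2911 /65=44.78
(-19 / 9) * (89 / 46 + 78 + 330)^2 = -6756142531 / 19044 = -354764.89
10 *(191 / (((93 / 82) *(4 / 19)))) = 743945 / 93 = 7999.41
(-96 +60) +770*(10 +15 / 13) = 111182 / 13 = 8552.46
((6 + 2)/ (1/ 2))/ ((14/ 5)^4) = 625/ 2401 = 0.26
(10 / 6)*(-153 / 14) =-255 / 14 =-18.21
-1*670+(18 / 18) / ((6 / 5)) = -4015 / 6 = -669.17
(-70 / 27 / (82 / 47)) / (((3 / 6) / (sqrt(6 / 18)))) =-3290* sqrt(3) / 3321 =-1.72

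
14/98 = 1/7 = 0.14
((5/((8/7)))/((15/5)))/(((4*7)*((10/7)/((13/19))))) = 91/3648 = 0.02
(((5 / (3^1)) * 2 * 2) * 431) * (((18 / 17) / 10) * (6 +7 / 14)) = 33618 / 17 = 1977.53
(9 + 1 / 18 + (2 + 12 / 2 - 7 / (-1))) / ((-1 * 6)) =-433 / 108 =-4.01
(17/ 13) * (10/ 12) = 85/ 78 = 1.09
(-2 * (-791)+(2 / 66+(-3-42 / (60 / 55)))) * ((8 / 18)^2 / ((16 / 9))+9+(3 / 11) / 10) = 183970745 / 13068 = 14077.96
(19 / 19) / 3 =1 / 3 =0.33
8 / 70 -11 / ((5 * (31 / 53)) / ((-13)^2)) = -137913 / 217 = -635.54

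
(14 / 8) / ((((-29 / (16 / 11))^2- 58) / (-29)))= -448 / 2997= -0.15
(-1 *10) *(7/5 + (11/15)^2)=-872/45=-19.38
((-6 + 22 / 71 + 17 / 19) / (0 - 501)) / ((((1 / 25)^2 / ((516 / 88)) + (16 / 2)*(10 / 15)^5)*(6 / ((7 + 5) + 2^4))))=32858476875 / 775174247153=0.04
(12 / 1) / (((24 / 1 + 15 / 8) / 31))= 992 / 69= 14.38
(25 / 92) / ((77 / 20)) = 125 / 1771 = 0.07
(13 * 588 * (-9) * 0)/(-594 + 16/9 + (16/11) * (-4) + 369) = 0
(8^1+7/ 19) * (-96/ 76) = -3816/ 361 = -10.57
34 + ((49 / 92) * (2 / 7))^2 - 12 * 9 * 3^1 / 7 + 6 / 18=-530087 / 44436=-11.93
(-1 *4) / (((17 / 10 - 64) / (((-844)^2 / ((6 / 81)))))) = 384661440 / 623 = 617434.09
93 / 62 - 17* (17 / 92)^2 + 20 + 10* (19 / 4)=579103 / 8464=68.42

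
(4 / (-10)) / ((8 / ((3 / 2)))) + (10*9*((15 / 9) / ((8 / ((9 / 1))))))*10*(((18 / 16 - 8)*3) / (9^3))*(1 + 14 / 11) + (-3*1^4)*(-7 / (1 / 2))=-66.58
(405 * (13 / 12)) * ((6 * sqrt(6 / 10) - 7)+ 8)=2477.88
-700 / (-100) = 7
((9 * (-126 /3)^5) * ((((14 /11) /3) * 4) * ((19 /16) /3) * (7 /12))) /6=-76814101.64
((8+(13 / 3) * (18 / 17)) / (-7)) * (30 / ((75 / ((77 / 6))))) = -2354 / 255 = -9.23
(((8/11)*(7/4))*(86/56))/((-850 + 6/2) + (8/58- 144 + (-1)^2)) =-1247/631532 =-0.00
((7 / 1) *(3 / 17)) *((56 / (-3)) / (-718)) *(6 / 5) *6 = 7056 / 30515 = 0.23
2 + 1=3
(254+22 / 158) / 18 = 20077 / 1422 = 14.12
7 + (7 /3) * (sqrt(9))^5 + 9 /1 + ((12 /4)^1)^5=826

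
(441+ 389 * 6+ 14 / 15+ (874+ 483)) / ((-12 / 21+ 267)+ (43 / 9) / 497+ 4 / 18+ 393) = 13204722 / 2107615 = 6.27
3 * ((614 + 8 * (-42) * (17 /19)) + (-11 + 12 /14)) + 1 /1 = 910.68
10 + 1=11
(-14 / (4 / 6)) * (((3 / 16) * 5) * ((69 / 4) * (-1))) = 21735 / 64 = 339.61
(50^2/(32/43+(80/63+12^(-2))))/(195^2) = 481600/14803893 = 0.03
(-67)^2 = 4489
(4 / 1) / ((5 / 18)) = 72 / 5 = 14.40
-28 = -28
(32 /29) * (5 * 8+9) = 1568 /29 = 54.07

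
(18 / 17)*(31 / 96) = 93 / 272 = 0.34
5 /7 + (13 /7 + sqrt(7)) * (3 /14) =3 * sqrt(7) /14 + 109 /98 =1.68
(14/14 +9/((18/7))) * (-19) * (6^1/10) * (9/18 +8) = -8721/20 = -436.05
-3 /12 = -1 /4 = -0.25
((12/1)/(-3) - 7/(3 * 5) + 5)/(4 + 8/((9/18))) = 2/75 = 0.03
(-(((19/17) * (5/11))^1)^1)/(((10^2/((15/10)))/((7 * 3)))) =-1197/7480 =-0.16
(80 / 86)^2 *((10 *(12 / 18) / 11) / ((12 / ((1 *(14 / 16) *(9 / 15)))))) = 1400 / 61017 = 0.02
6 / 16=3 / 8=0.38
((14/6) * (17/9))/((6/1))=119/162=0.73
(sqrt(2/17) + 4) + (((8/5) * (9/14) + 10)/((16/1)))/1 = sqrt(34)/17 + 1313/280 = 5.03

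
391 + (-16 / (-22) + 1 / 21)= 90500 / 231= 391.77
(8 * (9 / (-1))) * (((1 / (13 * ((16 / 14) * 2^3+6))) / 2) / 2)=-63 / 689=-0.09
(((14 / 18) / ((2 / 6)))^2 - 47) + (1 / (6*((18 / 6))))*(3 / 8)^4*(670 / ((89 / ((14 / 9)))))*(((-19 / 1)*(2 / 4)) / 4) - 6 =-624500323 / 13123584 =-47.59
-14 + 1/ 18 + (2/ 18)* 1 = -83/ 6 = -13.83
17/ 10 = 1.70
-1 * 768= -768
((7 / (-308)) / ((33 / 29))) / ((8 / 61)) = -1769 / 11616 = -0.15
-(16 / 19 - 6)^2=-9604 / 361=-26.60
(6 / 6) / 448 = 1 / 448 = 0.00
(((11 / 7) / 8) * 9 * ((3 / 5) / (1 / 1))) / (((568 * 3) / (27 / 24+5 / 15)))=33 / 36352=0.00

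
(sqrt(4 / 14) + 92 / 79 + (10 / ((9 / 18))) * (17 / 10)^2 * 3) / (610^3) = sqrt(14) / 1588867000 + 68953 / 89657495000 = 0.00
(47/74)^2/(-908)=-0.00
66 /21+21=169 /7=24.14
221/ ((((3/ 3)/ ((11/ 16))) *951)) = 2431/ 15216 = 0.16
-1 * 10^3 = -1000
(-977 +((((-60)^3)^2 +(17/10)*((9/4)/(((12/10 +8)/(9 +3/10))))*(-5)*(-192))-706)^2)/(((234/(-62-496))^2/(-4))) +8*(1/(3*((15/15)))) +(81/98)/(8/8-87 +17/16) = -98253582308537204834074415231308/1984433997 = -49512144247212876606484.79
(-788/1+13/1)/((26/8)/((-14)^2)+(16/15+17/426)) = -647094000/937789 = -690.02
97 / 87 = 1.11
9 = 9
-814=-814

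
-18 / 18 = -1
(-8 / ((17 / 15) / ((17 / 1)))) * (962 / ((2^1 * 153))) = -19240 / 51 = -377.25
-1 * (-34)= 34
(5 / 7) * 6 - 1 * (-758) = 5336 / 7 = 762.29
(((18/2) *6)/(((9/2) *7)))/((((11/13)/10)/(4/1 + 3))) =1560/11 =141.82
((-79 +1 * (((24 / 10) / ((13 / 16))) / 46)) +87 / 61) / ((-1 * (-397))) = -0.20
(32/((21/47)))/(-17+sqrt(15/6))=-51136/12033 - 1504*sqrt(10)/12033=-4.64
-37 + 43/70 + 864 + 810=114633/70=1637.61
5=5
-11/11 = -1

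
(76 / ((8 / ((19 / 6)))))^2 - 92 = 117073 / 144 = 813.01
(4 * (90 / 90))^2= 16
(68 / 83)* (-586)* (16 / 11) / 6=-318784 / 2739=-116.39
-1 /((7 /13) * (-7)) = 13 /49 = 0.27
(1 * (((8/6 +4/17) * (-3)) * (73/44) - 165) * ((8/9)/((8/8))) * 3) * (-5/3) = 1292600/1683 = 768.03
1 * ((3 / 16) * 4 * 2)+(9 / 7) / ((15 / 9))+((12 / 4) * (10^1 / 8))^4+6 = 1845987 / 8960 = 206.03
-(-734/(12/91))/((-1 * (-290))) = 33397/1740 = 19.19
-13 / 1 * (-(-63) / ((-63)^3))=13 / 3969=0.00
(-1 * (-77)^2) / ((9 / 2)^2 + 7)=-23716 / 109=-217.58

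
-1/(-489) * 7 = 7/489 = 0.01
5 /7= 0.71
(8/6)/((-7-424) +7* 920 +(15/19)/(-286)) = 21736/97958673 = 0.00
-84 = -84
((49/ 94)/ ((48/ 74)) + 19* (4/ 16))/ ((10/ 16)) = 12529/ 1410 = 8.89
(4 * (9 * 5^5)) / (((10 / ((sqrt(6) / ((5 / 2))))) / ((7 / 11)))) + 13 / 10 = 13 / 10 + 31500 * sqrt(6) / 11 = 7015.75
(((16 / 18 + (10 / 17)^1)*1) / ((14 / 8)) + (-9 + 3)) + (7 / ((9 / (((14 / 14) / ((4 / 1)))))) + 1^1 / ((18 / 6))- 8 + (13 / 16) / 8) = -190805 / 15232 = -12.53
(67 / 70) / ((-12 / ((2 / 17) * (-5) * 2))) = 67 / 714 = 0.09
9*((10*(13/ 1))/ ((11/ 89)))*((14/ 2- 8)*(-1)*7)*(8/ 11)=48192.40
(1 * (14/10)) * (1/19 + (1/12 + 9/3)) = 1001/228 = 4.39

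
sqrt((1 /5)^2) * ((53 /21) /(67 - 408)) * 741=-13091 /11935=-1.10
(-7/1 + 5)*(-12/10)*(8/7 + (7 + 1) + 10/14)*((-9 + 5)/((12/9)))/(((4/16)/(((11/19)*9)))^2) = -30829.52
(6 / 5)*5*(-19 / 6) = -19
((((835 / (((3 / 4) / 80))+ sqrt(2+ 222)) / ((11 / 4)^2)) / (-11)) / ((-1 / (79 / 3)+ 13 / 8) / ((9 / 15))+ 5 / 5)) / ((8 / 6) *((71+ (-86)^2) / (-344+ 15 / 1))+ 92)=-111116723200 / 23355095599- 4990272 *sqrt(14) / 23355095599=-4.76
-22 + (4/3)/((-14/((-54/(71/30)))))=-9854/497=-19.83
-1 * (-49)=49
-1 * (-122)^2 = -14884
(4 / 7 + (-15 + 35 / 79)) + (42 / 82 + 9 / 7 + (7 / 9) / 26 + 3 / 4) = -121046795 / 10610964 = -11.41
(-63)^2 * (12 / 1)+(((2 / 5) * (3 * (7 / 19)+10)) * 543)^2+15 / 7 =370564259487 / 63175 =5865678.82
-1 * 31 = -31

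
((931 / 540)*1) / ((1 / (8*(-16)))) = -220.68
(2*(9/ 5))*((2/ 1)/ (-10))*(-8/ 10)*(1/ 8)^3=9/ 8000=0.00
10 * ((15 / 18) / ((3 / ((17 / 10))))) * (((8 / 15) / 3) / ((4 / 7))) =119 / 81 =1.47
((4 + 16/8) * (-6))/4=-9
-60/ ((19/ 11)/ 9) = -5940/ 19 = -312.63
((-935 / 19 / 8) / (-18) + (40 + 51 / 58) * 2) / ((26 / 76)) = 239.99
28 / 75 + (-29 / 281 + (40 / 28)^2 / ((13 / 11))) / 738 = 1240197011 / 3302494650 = 0.38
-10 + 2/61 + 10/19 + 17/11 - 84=-1171575/12749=-91.90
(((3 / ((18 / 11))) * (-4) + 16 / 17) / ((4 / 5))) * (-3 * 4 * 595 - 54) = 57481.47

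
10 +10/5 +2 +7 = 21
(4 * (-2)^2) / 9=16 / 9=1.78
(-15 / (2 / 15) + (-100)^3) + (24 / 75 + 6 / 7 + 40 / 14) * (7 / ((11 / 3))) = -550057639 / 550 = -1000104.80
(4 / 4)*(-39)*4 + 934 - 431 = 347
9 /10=0.90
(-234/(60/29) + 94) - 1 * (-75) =559/10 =55.90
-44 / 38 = -22 / 19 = -1.16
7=7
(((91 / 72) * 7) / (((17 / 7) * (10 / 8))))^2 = 19882681 / 2340900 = 8.49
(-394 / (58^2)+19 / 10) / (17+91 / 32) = 239904 / 2670175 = 0.09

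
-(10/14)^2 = -25/49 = -0.51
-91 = -91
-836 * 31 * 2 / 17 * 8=-414656 / 17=-24391.53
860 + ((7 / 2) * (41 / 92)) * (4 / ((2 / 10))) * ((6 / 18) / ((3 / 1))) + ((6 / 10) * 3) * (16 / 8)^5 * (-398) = -45666961 / 2070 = -22061.33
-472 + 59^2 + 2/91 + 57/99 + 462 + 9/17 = 177255563/51051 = 3472.13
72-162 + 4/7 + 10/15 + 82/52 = -87.18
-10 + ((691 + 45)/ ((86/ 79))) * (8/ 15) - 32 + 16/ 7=320.87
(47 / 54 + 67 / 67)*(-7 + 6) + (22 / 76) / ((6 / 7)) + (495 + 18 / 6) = 1018751 / 2052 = 496.47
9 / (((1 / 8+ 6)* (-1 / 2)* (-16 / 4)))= 0.73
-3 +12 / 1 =9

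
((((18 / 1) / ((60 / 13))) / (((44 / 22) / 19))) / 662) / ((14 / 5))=741 / 37072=0.02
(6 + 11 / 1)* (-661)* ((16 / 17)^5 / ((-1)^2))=-693108736 / 83521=-8298.62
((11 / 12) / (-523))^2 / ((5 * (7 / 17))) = 2057 / 1378586160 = 0.00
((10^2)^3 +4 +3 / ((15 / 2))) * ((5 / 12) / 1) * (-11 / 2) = -9166707 / 4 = -2291676.75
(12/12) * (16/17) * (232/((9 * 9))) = 3712/1377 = 2.70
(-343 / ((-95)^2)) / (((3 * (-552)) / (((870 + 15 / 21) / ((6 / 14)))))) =18179 / 389880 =0.05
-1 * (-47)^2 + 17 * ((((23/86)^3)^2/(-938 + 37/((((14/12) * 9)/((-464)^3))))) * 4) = -1651631855444904194894197/747683049092282184736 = -2209.00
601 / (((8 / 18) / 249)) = 1346841 / 4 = 336710.25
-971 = -971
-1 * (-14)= 14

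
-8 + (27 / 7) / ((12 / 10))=-67 / 14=-4.79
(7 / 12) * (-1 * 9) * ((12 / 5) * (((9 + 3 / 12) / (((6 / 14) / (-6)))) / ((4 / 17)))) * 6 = 832167 / 20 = 41608.35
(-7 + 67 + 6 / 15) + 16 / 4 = 322 / 5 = 64.40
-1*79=-79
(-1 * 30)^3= -27000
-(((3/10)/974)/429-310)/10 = 431774199/13928200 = 31.00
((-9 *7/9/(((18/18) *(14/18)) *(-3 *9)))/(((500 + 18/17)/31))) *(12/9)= 1054/38331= 0.03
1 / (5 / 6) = 6 / 5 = 1.20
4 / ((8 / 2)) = 1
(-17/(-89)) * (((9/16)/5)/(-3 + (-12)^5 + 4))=-153/1771676720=-0.00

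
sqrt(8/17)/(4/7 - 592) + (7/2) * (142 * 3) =1491 - 7 * sqrt(34)/35190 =1491.00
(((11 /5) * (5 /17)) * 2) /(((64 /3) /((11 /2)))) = 363 /1088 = 0.33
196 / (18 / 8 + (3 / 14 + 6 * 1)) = 5488 / 237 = 23.16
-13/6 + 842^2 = 4253771/6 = 708961.83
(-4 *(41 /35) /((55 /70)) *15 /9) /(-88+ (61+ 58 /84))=4592 /12155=0.38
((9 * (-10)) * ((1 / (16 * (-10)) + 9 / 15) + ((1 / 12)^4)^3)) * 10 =-132348366028825 / 247669456896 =-534.38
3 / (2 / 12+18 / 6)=18 / 19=0.95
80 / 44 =20 / 11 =1.82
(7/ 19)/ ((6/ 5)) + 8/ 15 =479/ 570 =0.84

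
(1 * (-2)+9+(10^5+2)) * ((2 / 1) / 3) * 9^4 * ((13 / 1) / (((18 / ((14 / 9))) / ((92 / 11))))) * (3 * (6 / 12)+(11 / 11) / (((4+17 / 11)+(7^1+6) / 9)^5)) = 1345275273409539193028853 / 218189160066944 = 6165637527.53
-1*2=-2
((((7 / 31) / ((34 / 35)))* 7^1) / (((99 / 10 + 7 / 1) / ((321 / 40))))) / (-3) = -183505 / 712504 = -0.26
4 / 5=0.80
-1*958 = -958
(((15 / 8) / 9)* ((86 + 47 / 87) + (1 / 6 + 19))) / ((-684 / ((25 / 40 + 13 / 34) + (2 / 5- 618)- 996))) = 2241009251 / 43163136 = 51.92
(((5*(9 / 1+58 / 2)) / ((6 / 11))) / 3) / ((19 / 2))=110 / 9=12.22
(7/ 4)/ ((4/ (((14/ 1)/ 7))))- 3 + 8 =47/ 8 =5.88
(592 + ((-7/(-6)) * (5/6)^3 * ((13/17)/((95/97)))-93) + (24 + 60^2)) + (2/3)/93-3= 53471547709/12976848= 4120.53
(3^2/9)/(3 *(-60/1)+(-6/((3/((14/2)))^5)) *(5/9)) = -729/299290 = -0.00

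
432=432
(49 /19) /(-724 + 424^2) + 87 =295973005 /3401988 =87.00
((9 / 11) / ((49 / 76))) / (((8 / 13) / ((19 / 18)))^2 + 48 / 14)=3477513 / 10326778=0.34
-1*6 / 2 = -3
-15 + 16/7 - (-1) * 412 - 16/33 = 92123/231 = 398.80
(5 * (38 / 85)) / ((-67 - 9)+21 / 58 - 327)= -2204 / 397001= -0.01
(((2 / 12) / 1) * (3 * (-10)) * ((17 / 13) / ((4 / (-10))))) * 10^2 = 21250 / 13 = 1634.62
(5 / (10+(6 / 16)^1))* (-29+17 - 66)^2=243360 / 83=2932.05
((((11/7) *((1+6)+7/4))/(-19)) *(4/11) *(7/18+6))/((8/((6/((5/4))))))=-115/114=-1.01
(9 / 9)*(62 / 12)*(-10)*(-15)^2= -11625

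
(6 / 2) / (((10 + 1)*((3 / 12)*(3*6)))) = 0.06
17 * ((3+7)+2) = 204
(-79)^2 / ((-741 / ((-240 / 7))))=499280 / 1729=288.77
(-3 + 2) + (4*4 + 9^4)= 6576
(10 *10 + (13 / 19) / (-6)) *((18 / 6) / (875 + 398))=11387 / 48374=0.24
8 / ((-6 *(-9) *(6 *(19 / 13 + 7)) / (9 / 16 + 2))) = 533 / 71280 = 0.01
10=10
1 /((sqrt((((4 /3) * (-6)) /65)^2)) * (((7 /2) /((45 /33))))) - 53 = -15349 /308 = -49.83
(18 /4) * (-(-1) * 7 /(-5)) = -63 /10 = -6.30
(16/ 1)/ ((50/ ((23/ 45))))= 184/ 1125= 0.16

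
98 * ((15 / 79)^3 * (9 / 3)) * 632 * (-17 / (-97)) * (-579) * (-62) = 4844291508000 / 605377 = 8002106.96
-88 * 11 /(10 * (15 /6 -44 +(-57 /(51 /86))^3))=4755784 /43629119935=0.00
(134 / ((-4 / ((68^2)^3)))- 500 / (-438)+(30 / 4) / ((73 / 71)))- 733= -1450682572859311 / 438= -3312060668628.56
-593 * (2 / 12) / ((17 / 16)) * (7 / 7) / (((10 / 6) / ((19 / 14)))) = -75.74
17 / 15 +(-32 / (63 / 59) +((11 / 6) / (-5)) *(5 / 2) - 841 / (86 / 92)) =-50356301 / 54180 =-929.43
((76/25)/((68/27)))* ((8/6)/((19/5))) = 36/85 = 0.42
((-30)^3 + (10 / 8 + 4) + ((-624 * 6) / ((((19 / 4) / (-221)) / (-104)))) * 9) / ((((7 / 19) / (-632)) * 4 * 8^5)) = 979090720575 / 458752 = 2134248.40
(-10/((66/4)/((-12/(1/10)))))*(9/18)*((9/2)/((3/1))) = 600/11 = 54.55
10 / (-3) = -10 / 3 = -3.33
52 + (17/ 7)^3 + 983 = 359918/ 343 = 1049.32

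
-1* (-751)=751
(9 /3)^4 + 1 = 82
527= 527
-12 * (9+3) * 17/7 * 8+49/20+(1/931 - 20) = -52420201/18620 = -2815.26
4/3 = 1.33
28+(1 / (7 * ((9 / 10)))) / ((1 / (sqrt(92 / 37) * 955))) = 28+19100 * sqrt(851) / 2331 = 267.03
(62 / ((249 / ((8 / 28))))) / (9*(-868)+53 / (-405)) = -16740 / 1838233453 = -0.00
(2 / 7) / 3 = 2 / 21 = 0.10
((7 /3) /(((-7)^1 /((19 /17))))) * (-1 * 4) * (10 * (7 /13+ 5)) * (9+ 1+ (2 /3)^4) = 5022080 /5967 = 841.64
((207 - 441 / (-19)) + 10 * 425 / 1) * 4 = 17920.84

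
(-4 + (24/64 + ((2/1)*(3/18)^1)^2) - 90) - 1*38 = -9469/72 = -131.51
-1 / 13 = -0.08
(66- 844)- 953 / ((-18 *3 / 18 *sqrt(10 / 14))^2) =-41681 / 45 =-926.24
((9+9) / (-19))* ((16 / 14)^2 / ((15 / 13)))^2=-1384448 / 1140475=-1.21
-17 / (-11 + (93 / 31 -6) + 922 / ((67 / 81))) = -1139 / 73744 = -0.02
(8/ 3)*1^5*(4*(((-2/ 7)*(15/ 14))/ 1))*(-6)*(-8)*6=-940.41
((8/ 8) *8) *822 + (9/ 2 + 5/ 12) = 78971/ 12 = 6580.92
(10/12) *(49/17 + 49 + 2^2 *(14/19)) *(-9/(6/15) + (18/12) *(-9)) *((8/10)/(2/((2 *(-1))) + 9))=-53130/323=-164.49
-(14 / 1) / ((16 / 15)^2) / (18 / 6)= -4.10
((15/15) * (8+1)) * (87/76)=783/76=10.30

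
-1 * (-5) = 5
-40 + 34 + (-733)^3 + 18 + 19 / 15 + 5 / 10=-11814984697 / 30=-393832823.23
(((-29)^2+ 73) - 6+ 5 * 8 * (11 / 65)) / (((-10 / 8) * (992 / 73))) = -217029 / 4030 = -53.85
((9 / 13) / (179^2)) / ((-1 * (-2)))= 9 / 833066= 0.00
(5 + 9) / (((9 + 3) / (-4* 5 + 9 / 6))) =-259 / 12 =-21.58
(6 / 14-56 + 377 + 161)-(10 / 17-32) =61147 / 119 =513.84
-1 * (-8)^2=-64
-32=-32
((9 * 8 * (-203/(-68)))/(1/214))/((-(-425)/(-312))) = -243970272/7225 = -33767.51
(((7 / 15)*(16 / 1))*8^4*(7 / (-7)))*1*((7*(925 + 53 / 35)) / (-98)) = 1062600704 / 525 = 2024001.34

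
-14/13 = -1.08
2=2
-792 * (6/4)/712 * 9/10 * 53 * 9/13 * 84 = -26775441/5785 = -4628.43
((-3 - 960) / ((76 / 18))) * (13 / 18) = -12519 / 76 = -164.72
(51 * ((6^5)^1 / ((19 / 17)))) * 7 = 2483818.11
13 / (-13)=-1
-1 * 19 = -19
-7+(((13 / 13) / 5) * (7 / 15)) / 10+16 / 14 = -30701 / 5250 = -5.85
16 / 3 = 5.33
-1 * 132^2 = -17424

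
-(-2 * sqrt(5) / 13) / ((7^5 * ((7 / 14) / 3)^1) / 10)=120 * sqrt(5) / 218491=0.00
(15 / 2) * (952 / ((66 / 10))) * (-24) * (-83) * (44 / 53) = 94819200 / 53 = 1789041.51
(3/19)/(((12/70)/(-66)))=-1155/19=-60.79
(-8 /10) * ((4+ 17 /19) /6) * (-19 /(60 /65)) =403 /30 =13.43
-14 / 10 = -7 / 5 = -1.40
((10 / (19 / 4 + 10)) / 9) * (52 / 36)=520 / 4779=0.11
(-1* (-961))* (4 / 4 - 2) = -961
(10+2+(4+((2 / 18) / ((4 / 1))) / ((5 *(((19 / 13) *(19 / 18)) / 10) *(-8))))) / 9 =46195 / 25992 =1.78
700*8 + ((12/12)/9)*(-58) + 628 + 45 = 56399/9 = 6266.56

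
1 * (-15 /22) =-15 /22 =-0.68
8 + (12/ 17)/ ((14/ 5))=982/ 119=8.25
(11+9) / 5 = 4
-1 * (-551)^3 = 167284151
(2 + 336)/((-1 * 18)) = -169/9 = -18.78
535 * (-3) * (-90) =144450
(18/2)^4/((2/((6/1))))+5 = 19688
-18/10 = -9/5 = -1.80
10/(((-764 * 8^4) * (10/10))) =-5/1564672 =-0.00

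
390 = 390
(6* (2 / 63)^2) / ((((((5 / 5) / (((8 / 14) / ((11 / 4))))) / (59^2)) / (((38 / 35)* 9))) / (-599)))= -25600.49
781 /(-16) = -781 /16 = -48.81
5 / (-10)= -1 / 2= -0.50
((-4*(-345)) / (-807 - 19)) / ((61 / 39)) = -26910 / 25193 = -1.07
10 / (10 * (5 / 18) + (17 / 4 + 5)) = 360 / 433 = 0.83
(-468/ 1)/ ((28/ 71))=-8307/ 7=-1186.71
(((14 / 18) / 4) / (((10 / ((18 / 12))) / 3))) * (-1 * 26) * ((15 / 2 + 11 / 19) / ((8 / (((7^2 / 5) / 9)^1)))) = -1368913 / 547200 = -2.50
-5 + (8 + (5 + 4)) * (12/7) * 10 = 286.43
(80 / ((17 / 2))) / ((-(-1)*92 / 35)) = 1400 / 391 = 3.58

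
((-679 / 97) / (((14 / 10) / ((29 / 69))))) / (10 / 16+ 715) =-232 / 79005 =-0.00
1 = 1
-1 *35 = -35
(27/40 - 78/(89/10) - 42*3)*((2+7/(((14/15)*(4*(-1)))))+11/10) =-23390493/142400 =-164.26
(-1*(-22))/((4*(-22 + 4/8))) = -11/43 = -0.26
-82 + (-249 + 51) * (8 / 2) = -874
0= 0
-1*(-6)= 6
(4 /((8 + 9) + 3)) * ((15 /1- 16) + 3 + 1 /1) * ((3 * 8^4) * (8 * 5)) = 294912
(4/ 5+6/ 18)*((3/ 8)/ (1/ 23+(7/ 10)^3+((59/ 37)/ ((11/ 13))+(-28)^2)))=3978425/ 7360282823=0.00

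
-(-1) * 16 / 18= 8 / 9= 0.89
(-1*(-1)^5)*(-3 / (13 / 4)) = -12 / 13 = -0.92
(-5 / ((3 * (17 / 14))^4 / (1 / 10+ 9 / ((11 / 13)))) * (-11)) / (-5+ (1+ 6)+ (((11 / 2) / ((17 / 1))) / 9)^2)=90738592 / 54156577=1.68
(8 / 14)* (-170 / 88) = -85 / 77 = -1.10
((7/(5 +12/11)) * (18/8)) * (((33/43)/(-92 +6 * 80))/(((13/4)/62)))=708939/7265882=0.10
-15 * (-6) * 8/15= 48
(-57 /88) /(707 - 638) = -19 /2024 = -0.01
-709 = -709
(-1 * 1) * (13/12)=-1.08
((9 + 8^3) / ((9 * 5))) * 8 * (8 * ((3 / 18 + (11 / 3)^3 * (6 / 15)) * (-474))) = -6984143.68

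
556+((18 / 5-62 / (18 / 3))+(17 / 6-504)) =48.10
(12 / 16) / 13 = 3 / 52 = 0.06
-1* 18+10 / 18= -157 / 9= -17.44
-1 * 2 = -2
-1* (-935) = 935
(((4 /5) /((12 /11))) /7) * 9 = 33 /35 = 0.94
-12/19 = -0.63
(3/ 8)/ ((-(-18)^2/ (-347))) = 347/ 864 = 0.40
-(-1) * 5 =5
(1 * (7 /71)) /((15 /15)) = 7 /71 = 0.10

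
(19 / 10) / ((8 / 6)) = 57 / 40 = 1.42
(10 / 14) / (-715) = -1 / 1001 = -0.00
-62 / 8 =-31 / 4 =-7.75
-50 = -50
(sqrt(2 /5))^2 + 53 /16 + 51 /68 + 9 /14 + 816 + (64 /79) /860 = 312401387 /380464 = 821.11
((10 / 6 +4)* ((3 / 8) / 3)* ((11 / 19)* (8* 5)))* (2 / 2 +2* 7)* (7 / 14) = 4675 / 38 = 123.03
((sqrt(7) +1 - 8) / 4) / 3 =-7 / 12 +sqrt(7) / 12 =-0.36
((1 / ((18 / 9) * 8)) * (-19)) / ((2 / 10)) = -95 / 16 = -5.94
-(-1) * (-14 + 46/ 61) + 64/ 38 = -13400/ 1159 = -11.56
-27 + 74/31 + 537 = 15884/31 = 512.39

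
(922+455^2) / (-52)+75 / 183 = -12683467 / 3172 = -3998.57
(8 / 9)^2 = 64 / 81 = 0.79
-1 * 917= -917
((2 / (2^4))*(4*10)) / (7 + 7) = 5 / 14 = 0.36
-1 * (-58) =58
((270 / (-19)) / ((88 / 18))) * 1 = -1215 / 418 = -2.91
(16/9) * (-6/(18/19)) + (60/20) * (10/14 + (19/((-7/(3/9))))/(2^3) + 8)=14.54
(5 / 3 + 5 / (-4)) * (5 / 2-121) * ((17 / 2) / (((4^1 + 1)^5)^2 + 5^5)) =-1343 / 31260000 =-0.00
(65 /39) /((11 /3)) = 5 /11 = 0.45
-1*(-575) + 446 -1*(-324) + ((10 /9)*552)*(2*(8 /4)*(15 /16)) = 3645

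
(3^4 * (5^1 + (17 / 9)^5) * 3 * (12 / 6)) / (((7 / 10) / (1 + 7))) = 161326.47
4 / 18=2 / 9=0.22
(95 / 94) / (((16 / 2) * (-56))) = -95 / 42112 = -0.00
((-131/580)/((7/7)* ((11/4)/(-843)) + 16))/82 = -110433/641358490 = -0.00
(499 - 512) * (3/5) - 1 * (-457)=2246/5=449.20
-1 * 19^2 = -361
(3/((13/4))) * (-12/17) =-144/221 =-0.65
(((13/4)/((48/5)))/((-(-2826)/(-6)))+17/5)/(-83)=-1537019/37529280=-0.04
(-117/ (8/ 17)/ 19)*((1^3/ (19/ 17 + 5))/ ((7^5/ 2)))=-2601/ 10218656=-0.00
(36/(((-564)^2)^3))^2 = 1/799363375487056999181662027776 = 0.00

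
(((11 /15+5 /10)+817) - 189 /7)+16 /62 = 736087 /930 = 791.49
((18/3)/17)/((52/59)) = 177/442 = 0.40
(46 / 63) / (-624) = -0.00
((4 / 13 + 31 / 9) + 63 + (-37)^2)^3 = 4740192721651087 / 1601613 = 2959636767.22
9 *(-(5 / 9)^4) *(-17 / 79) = 10625 / 57591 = 0.18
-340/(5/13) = -884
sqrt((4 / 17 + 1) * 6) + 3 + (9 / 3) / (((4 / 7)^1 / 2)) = 3 * sqrt(238) / 17 + 27 / 2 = 16.22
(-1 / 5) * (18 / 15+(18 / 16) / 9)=-53 / 200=-0.26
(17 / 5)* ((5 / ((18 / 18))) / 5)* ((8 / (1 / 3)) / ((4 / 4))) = 408 / 5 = 81.60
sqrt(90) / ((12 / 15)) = 15 * sqrt(10) / 4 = 11.86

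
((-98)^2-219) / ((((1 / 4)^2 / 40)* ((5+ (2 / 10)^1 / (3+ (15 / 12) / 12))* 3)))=4474768000 / 11319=395332.45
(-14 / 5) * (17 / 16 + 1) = -231 / 40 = -5.78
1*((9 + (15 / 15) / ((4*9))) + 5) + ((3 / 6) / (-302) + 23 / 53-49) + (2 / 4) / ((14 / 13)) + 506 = 951756305 / 2016756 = 471.92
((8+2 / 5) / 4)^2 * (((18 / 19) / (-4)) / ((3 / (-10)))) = 1323 / 380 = 3.48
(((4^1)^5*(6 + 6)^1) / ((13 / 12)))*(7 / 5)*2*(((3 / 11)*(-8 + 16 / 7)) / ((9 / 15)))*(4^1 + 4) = -94371840 / 143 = -659942.94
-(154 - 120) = -34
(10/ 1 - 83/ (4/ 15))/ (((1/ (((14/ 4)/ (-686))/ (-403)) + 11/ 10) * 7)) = -6025/ 11058474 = -0.00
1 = 1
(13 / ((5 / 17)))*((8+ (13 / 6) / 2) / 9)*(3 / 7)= 24089 / 1260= 19.12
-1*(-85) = 85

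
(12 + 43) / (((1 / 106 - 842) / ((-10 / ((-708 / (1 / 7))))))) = -0.00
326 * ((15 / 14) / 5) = 489 / 7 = 69.86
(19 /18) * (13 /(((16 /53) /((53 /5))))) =693823 /1440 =481.82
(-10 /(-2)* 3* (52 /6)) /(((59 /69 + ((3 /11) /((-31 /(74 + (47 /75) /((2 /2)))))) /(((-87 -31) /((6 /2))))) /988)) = 147333.43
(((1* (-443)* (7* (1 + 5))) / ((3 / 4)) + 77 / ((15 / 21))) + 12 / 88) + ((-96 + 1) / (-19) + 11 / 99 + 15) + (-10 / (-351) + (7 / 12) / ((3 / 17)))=-1905528479 / 77220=-24676.62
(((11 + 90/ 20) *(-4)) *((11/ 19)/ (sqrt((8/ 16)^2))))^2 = 1860496/ 361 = 5153.73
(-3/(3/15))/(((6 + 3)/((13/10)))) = -2.17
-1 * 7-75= -82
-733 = -733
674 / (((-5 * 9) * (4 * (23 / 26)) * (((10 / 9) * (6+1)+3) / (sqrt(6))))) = -4381 * sqrt(6) / 11155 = -0.96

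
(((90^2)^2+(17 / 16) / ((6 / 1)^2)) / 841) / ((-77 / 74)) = -1398280320629 / 18650016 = -74974.75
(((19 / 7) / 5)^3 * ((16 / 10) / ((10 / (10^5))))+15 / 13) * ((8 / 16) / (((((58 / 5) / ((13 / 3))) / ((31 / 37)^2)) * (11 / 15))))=274329967025 / 599167492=457.85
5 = 5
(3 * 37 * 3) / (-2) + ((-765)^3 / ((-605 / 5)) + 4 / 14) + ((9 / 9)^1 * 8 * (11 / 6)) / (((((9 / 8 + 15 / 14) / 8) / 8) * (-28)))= 3699794.76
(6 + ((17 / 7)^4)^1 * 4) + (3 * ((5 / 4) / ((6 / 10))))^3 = 59818985 / 153664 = 389.28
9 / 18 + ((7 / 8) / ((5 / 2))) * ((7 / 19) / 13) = 2519 / 4940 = 0.51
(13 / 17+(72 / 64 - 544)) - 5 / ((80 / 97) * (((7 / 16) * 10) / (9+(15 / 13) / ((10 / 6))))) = -4910983 / 8840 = -555.54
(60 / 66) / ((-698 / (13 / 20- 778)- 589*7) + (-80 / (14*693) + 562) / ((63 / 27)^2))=-53326210 / 235742750071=-0.00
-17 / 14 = -1.21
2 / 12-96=-575 / 6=-95.83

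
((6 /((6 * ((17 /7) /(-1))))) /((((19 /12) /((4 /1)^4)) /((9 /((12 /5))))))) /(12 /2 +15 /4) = -107520 /4199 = -25.61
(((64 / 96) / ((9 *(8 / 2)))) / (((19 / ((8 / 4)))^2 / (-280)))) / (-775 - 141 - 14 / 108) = 1120 / 17859031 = 0.00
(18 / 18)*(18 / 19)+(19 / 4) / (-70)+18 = 100439 / 5320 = 18.88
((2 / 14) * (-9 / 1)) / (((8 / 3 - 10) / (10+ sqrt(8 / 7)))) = 27 * sqrt(14) / 539+ 135 / 77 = 1.94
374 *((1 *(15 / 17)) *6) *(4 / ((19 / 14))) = 5835.79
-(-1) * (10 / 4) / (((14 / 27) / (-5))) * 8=-1350 / 7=-192.86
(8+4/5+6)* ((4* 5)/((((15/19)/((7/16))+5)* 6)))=19684/2715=7.25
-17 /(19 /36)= -612 /19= -32.21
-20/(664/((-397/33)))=1985/5478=0.36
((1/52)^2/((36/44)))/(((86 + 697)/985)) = 10835/19055088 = 0.00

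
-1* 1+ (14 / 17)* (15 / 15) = -3 / 17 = -0.18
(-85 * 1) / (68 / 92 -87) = 1955 / 1984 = 0.99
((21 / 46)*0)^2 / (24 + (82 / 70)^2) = 0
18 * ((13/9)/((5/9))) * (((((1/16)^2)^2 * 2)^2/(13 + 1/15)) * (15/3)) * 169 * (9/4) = 2669355/420906795008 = 0.00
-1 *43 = -43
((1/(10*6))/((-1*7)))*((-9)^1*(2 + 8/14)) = 0.06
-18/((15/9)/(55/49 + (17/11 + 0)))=-28.81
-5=-5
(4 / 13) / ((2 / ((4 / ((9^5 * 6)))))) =4 / 2302911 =0.00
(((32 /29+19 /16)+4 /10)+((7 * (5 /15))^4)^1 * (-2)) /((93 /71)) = -755081947 /17476560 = -43.21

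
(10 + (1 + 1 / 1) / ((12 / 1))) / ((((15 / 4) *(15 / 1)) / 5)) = 122 / 135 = 0.90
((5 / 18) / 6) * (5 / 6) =25 / 648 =0.04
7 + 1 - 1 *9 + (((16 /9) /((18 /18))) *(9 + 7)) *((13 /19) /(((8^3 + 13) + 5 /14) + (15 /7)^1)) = -173749 /180405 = -0.96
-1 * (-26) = 26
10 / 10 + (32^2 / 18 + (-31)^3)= -29733.11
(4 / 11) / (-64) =-1 / 176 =-0.01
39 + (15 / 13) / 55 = 5580 / 143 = 39.02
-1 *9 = -9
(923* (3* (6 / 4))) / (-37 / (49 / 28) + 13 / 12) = -348894 / 1685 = -207.06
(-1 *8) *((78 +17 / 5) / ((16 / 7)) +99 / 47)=-141823 / 470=-301.75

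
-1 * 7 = -7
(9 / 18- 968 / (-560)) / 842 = 0.00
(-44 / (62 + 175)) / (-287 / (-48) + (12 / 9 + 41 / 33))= -7744 / 356843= -0.02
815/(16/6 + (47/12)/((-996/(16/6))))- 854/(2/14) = -5671.17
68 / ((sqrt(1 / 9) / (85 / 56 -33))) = -89913 / 14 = -6422.36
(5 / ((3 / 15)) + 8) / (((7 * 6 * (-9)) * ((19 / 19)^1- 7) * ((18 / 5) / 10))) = 275 / 6804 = 0.04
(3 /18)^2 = 1 /36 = 0.03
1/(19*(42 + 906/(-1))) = -0.00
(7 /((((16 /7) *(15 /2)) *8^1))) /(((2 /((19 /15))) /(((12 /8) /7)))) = 0.01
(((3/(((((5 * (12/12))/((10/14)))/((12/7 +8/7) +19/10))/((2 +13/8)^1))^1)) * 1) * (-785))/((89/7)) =-4548447/9968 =-456.30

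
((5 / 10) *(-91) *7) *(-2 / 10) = 637 / 10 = 63.70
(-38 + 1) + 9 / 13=-472 / 13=-36.31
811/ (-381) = -811/ 381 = -2.13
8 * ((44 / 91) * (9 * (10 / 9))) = 3520 / 91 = 38.68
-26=-26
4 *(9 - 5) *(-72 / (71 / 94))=-108288 / 71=-1525.18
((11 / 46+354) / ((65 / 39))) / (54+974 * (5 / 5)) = 9777 / 47288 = 0.21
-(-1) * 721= 721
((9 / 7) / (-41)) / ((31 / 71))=-639 / 8897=-0.07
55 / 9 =6.11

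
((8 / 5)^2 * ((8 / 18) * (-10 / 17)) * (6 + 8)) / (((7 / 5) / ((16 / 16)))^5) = -640000 / 367353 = -1.74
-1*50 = -50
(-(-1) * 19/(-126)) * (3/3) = -19/126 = -0.15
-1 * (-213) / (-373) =-213 / 373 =-0.57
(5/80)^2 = 1/256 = 0.00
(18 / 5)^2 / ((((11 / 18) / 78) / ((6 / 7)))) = 2729376 / 1925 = 1417.86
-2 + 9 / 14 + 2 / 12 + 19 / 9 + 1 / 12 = 253 / 252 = 1.00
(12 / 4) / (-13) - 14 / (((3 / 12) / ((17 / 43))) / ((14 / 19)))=-175715 / 10621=-16.54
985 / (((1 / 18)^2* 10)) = 31914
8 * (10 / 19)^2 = 800 / 361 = 2.22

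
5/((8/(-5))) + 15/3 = 15/8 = 1.88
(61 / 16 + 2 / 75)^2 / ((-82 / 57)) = -10.25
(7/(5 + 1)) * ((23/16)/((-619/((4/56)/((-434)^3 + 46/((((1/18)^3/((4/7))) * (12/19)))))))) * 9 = 483/22601976714752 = 0.00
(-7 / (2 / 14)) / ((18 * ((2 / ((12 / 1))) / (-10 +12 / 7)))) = 406 / 3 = 135.33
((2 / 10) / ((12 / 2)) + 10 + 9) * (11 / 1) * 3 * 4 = 12562 / 5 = 2512.40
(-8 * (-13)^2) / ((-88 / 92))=15548 / 11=1413.45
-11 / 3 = -3.67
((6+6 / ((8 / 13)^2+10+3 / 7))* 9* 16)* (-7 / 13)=-84478464 / 166205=-508.28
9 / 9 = 1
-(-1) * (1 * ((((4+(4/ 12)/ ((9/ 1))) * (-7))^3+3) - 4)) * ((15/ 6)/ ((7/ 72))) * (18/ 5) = -3553717040/ 1701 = -2089192.85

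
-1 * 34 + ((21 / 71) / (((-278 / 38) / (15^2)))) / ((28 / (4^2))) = -39.20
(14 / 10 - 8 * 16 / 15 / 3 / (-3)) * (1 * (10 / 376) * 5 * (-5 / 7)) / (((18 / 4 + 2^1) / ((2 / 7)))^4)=-507200 / 609151378563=-0.00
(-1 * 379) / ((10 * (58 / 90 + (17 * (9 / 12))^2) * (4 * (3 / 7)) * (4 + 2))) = -379 / 16787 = -0.02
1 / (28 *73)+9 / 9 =2045 / 2044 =1.00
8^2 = 64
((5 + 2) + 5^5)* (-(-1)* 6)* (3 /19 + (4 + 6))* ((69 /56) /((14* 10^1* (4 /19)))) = 31281633 /3920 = 7980.01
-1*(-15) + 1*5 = 20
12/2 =6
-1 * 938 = -938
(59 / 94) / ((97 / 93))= 5487 / 9118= 0.60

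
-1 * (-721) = 721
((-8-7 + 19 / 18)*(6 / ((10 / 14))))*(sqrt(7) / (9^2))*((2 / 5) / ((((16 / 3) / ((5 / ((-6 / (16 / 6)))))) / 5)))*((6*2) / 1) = 3514*sqrt(7) / 243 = 38.26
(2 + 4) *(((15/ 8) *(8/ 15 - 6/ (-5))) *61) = 2379/ 2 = 1189.50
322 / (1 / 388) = 124936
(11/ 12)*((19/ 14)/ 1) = 209/ 168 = 1.24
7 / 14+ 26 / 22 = 37 / 22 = 1.68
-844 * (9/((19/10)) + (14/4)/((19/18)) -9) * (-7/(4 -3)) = -106344/19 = -5597.05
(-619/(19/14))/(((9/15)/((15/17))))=-216650/323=-670.74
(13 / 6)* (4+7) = 143 / 6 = 23.83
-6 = -6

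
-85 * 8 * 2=-1360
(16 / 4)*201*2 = 1608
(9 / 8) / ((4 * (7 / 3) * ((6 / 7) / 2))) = 0.28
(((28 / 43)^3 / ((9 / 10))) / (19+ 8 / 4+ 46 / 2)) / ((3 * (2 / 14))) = 384160 / 23613579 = 0.02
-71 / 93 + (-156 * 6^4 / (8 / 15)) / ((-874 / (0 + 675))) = 11898342473 / 40641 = 292766.97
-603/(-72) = 67/8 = 8.38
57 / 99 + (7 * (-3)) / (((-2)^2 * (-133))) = 0.62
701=701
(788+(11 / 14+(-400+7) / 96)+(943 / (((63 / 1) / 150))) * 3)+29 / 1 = 241581 / 32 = 7549.41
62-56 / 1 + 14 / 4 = 19 / 2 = 9.50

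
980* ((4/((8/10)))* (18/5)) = 17640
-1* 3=-3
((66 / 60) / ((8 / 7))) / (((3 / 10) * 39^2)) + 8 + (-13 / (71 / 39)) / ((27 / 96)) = -45064805 / 2591784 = -17.39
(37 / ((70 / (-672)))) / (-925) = 48 / 125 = 0.38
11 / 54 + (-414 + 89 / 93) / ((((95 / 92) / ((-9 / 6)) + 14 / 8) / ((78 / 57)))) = -4959832037 / 9319158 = -532.22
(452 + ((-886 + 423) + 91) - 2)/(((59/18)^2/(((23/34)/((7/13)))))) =3778164/414239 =9.12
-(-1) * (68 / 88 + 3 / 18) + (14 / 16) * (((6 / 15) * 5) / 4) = 727 / 528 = 1.38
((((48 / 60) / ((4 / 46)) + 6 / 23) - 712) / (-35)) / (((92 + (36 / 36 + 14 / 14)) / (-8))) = -323168 / 189175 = -1.71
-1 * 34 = -34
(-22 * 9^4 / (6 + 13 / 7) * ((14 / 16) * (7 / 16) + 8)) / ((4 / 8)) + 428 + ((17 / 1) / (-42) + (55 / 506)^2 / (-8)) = -307570.35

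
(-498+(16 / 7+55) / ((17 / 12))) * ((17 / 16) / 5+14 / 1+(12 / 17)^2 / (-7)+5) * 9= -151809208155 / 1925896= -78825.24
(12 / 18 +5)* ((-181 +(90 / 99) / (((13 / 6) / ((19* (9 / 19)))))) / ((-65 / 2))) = 30.90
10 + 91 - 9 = 92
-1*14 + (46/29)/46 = -405/29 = -13.97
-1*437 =-437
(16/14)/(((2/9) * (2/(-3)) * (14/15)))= -405/49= -8.27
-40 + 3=-37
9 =9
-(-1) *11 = 11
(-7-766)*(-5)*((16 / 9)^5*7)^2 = 208231009626357760 / 3486784401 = 59720070.32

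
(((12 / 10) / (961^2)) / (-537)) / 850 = -1 / 351284300375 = -0.00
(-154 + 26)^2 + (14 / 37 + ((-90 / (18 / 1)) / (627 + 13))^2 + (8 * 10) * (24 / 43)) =428254594615 / 26066944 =16429.03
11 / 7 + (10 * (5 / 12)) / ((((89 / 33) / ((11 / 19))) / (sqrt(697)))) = 11 / 7 + 3025 * sqrt(697) / 3382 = 25.19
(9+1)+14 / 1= 24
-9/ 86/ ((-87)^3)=1/ 6292362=0.00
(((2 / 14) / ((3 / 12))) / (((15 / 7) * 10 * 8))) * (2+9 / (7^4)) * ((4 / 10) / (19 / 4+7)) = 9622 / 42317625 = 0.00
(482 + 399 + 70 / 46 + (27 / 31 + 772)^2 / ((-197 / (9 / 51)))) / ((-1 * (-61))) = 25718535933 / 4515399767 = 5.70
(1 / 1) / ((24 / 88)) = 11 / 3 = 3.67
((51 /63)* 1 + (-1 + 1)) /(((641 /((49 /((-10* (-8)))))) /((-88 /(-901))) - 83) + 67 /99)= 3927 /51579340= 0.00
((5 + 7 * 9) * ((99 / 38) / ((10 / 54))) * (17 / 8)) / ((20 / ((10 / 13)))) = 78.19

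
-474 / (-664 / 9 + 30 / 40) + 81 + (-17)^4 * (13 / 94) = 11638.27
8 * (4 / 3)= 32 / 3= 10.67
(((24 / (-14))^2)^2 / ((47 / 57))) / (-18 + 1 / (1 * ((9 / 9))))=-1181952 / 1918399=-0.62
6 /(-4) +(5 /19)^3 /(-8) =-82433 /54872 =-1.50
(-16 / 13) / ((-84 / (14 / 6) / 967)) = 3868 / 117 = 33.06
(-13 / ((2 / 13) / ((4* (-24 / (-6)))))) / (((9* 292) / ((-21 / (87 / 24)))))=2.98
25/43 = 0.58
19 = 19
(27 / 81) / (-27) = -1 / 81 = -0.01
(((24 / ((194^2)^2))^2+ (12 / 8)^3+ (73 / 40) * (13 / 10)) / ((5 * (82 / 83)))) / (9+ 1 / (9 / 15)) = 0.11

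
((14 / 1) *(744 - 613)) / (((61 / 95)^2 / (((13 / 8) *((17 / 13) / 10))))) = 28138145 / 29768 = 945.25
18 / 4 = 9 / 2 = 4.50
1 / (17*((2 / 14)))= 7 / 17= 0.41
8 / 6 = 1.33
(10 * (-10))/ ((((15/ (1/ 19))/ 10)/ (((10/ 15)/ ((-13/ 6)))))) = 800/ 741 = 1.08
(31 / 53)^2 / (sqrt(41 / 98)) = 6727 * sqrt(82) / 115169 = 0.53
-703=-703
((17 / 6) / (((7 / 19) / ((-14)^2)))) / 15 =4522 / 45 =100.49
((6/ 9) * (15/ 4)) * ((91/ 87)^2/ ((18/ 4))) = 41405/ 68121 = 0.61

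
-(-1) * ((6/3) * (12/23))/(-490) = -12/5635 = -0.00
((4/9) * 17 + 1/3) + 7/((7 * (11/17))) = 9.43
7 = 7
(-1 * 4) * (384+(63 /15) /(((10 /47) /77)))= -190398 /25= -7615.92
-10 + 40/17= -130/17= -7.65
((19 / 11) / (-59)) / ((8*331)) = -19 / 1718552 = -0.00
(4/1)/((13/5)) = 1.54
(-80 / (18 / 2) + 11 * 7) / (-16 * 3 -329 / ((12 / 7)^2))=-9808 / 23033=-0.43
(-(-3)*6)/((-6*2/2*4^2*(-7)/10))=15/56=0.27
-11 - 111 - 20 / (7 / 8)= -1014 / 7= -144.86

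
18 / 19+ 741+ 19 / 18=254107 / 342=743.00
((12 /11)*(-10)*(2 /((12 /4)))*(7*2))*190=-212800 /11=-19345.45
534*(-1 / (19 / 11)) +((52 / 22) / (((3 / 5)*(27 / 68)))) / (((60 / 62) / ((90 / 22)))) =-16586978 / 62073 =-267.22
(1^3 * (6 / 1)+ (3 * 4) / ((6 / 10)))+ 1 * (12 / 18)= 80 / 3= 26.67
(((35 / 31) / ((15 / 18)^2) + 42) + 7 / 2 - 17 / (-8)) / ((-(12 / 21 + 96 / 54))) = -3847473 / 183520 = -20.96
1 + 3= 4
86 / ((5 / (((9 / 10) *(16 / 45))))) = 688 / 125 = 5.50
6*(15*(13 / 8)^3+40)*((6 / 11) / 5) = 96183 / 1408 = 68.31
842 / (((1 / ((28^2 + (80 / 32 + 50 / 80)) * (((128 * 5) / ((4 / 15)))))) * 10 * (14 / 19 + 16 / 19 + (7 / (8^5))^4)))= 3484338826161600836854087680 / 34587645138205454899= 100739406.00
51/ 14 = 3.64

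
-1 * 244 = -244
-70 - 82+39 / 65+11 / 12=-9029 / 60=-150.48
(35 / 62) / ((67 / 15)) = 525 / 4154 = 0.13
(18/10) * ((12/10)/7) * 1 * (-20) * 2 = -432/35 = -12.34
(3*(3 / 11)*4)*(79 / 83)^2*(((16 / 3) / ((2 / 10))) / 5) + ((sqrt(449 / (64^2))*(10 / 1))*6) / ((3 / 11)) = 1198272 / 75779 + 55*sqrt(449) / 16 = 88.65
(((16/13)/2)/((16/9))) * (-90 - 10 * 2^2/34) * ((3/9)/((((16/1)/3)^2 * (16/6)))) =-62775/452608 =-0.14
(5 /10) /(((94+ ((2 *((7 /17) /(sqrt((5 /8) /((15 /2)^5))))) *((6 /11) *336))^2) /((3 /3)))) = 34969 /60491376814172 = 0.00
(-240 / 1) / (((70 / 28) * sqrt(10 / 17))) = -48 * sqrt(170) / 5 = -125.17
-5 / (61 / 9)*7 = -5.16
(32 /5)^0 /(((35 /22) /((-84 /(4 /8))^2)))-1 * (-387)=18127.80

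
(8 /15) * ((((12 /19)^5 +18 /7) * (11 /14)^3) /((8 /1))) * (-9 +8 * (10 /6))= 44518317701 /118902273980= 0.37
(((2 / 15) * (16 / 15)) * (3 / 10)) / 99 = 16 / 37125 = 0.00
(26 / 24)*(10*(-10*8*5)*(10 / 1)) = -130000 / 3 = -43333.33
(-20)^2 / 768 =25 / 48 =0.52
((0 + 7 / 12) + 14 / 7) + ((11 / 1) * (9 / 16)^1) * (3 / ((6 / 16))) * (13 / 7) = 7939 / 84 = 94.51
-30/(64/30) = -225/16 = -14.06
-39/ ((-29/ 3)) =117/ 29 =4.03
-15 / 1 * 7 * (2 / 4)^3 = -105 / 8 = -13.12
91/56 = 13/8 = 1.62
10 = 10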